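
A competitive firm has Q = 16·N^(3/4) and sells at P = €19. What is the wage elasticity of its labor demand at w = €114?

ε = -4

MP_N = (3/4)·16·N^(-1/4), so P·MP_N = w gives 228·N^(-1/4) = w.
Solving, N(w) = (228/w)^(4). This is a constant-elasticity form: N ∝ w^(−4), so ε = −4.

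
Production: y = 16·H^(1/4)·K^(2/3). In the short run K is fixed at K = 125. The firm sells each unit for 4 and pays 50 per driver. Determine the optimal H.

With K = 125, MP_H = (1/4)·16·H^(-3/4)·125^(2/3) = 100·H^(-3/4).
Profit maximization for a price taker requires P·MP_H = w: 4·100·H^(-3/4) = 50.
So H^(-3/4) = 0.125, which gives H = 16.

H* = 16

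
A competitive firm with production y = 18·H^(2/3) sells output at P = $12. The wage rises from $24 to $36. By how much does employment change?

From P·MP_H = w with MP_H = 12·H^(-1/3), the labor demand is H(w) = (144/w)^(3).
At w = 24: H = 216. At w = 36: H = 64.
ΔH = 64 − 216 = -152.

ΔH = -152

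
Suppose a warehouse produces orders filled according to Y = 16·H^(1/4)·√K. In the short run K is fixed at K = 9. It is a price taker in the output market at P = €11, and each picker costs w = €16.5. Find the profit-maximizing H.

H* = 16

With K = 9, MP_H = (1/4)·16·H^(-3/4)·9^(1/2) = 12·H^(-3/4).
Profit maximization for a price taker requires P·MP_H = w: 11·12·H^(-3/4) = 16.5.
So H^(-3/4) = 0.125, which gives H = 16.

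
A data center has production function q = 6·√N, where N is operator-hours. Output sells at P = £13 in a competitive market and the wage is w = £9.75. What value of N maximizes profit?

N* = 16

MP_N = (1/2)·6·N^(-1/2) = 3·N^(-1/2).
Profit maximization for a price taker requires P·MP_N = w: 13·3·N^(-1/2) = 9.75.
So N^(-1/2) = 0.25, which gives N = 16.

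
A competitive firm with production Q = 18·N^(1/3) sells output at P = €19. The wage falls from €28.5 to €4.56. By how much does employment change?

From P·MP_N = w with MP_N = 6·N^(-2/3), the labor demand is N(w) = (114/w)^(3/2).
At w = 28.5: N = 8. At w = 4.56: N = 125.
ΔN = 125 − 8 = 117.

ΔN = 117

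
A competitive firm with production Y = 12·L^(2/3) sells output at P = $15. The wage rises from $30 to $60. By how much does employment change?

From P·MP_L = w with MP_L = 8·L^(-1/3), the labor demand is L(w) = (120/w)^(3).
At w = 30: L = 64. At w = 60: L = 8.
ΔL = 8 − 64 = -56.

ΔL = -56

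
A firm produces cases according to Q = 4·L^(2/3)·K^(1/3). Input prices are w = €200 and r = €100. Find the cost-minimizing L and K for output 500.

L* = 125, K* = 125

Cost minimization requires the marginal rate of technical substitution to equal the input-price ratio: MP_L/MP_K = w/r.
Here MP_L/MP_K = (2/3)·(K/L)/(1/3) = 2·(K/L). Setting this equal to 200/100 = 2 gives K = L.
Substituting into Q = 500: 4·L^(2/3)·(L)^(1/3) = 500.
Solving, L = 125 and K = 125.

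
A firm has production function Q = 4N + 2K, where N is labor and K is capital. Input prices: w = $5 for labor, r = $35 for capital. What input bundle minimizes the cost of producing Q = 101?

N* = 25.25, K* = 0

The inputs are perfect substitutes, so the firm uses whichever has the lower cost per unit of output.
Cost per unit of output via N is w/4 = 1.25; via K it is r/2 = 17.5. N is cheaper.
Producing Q = 101 with N alone: N = 25.25, K = 0.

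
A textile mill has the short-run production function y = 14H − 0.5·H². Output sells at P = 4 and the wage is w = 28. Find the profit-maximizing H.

H* = 7

The marginal product of H is MP_H = 14 − H.
A price-taking firm hires until the value of the marginal product equals the wage: P·MP_H = w, so 4·(14 − H) = 28.
Then 14 − H = 7, giving H = 7.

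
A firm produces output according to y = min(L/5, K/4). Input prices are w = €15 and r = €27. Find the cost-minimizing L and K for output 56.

With a fixed-proportions technology, the cost-minimizing bundle uses no slack in either input: L/5 = K/4 = y.
So L = 5·56 = 280 and K = 4·56 = 224.

L* = 280, K* = 224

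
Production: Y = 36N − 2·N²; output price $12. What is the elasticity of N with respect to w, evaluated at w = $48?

ε = -0.125

From P·MP_N = w with MP_N = 36 − 4N, labor demand is N(w) = (36 − w/12)/4.
dN/dw = −1/(48) = -1/48.
At w = 48, N = 8, so ε = (dN/dw)·(w/N) = (-1/48)·(48/8) = -0.125.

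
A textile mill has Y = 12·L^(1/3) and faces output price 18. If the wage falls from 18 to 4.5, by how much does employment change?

From P·MP_L = w with MP_L = 4·L^(-2/3), the labor demand is L(w) = (72/w)^(3/2).
At w = 18: L = 8. At w = 4.5: L = 64.
ΔL = 64 − 8 = 56.

ΔL = 56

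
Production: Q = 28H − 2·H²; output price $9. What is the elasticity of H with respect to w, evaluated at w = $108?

From P·MP_H = w with MP_H = 28 − 4H, labor demand is H(w) = (28 − w/9)/4.
dH/dw = −1/(36) = -1/36.
At w = 108, H = 4, so ε = (dH/dw)·(w/H) = (-1/36)·(108/4) = -0.75.

ε = -0.75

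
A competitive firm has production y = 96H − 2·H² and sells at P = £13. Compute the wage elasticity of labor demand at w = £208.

ε = -0.2

From P·MP_H = w with MP_H = 96 − 4H, labor demand is H(w) = (96 − w/13)/4.
dH/dw = −1/(52) = -1/52.
At w = 208, H = 20, so ε = (dH/dw)·(w/H) = (-1/52)·(208/20) = -0.2.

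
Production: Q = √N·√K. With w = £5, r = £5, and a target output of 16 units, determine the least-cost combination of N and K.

Cost minimization requires the marginal rate of technical substitution to equal the input-price ratio: MP_N/MP_K = w/r.
Here MP_N/MP_K = (1/2)·(K/N)/(1/2) = (K/N). Setting this equal to 5/5 = 1 gives K = N.
Substituting into Q = 16: N^(1/2)·(N)^(1/2) = 16.
Solving, N = 16 and K = 16.

N* = 16, K* = 16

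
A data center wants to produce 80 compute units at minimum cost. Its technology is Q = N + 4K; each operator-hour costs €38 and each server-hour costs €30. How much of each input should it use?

N* = 0, K* = 20

The inputs are perfect substitutes, so the firm uses whichever has the lower cost per unit of output.
Cost per unit of output via N is 38; via K it is 7.5. K is cheaper.
Producing Q = 80 with K alone: N = 0, K = 20.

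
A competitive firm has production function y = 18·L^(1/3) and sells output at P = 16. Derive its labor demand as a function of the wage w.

L(w) = (96/w)^(3/2)

MP_L = (1/3)·18·L^(-2/3) = 6·L^(-2/3).
Setting P·MP_L = w: 96·L^(-2/3) = w.
Solving for L: L^(-2/3) = w/96, so L = (96/w)^(3/2).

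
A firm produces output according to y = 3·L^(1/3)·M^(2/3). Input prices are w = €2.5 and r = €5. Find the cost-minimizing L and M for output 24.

Cost minimization requires the marginal rate of technical substitution to equal the input-price ratio: MP_L/MP_M = w/r.
Here MP_L/MP_M = (1/3)·(M/L)/(2/3) = 0.5·(M/L). Setting this equal to 2.5/5 = 0.5 gives M = L.
Substituting into y = 24: 3·L^(1/3)·(L)^(2/3) = 24.
Solving, L = 8 and M = 8.

L* = 8, M* = 8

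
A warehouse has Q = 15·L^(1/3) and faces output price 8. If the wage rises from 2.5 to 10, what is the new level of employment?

From P·MP_L = w with MP_L = 5·L^(-2/3), the labor demand is L(w) = (40/w)^(3/2).
At w = 2.5: L = 64. At w = 10: L = 8.

L* = 8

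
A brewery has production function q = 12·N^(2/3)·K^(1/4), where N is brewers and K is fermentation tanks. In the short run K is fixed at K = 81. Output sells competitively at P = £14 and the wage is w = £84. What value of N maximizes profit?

With K = 81, MP_N = (2/3)·12·N^(-1/3)·81^(1/4) = 24·N^(-1/3).
Profit maximization for a price taker requires P·MP_N = w: 14·24·N^(-1/3) = 84.
So N^(-1/3) = 0.25, which gives N = 64.

N* = 64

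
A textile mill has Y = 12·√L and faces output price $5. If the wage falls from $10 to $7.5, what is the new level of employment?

From P·MP_L = w with MP_L = 6·L^(-1/2), the labor demand is L(w) = (30/w)^(2).
At w = 10: L = 9. At w = 7.5: L = 16.

L* = 16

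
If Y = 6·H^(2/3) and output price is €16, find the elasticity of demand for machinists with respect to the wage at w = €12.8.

MP_H = (2/3)·6·H^(-1/3), so P·MP_H = w gives 64·H^(-1/3) = w.
Solving, H(w) = (64/w)^(3). This is a constant-elasticity form: H ∝ w^(−3), so ε = −3.

ε = -3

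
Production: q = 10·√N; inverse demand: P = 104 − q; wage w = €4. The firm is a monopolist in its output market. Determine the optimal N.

N* = 25

Marginal revenue from the inverse demand is MR = 104 − 2q.
The marginal product is MP_N = 5·N^(-1/2).
A monopolist hires until marginal revenue product equals the wage: MR·MP_N = w.
At N, q = 10·√N. Substituting and solving: (104 − 20·√N)·5·N^(-1/2) = 4 gives N = 25.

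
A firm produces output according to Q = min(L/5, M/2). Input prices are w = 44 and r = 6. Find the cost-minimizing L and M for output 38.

L* = 190, M* = 76

With a fixed-proportions technology, the cost-minimizing bundle uses no slack in either input: L/5 = M/2 = Q.
So L = 5·38 = 190 and M = 2·38 = 76.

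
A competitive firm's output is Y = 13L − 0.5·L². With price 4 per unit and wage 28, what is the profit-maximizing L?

L* = 6

The marginal product of L is MP_L = 13 − L.
A price-taking firm hires until the value of the marginal product equals the wage: P·MP_L = w, so 4·(13 − L) = 28.
Then 13 − L = 7, giving L = 6.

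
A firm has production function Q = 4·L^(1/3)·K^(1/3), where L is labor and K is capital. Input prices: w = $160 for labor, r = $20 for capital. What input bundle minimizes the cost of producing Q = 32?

Cost minimization requires the marginal rate of technical substitution to equal the input-price ratio: MP_L/MP_K = w/r.
Here MP_L/MP_K = (1/3)·(K/L)/(1/3) = (K/L). Setting this equal to 160/20 = 8 gives K = 8L.
Substituting into Q = 32: 4·L^(1/3)·(8L)^(1/3) = 32.
Solving, L = 8 and K = 64.

L* = 8, K* = 64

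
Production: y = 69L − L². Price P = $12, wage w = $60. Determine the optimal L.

L* = 32

The marginal product of L is MP_L = 69 − 2L.
A price-taking firm hires until the value of the marginal product equals the wage: P·MP_L = w, so 12·(69 − 2L) = 60.
Then 69 − 2L = 5, giving L = 32.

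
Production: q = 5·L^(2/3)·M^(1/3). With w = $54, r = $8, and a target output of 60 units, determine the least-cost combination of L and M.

L* = 8, M* = 27

Cost minimization requires the marginal rate of technical substitution to equal the input-price ratio: MP_L/MP_M = w/r.
Here MP_L/MP_M = (2/3)·(M/L)/(1/3) = 2·(M/L). Setting this equal to 54/8 = 6.75 gives M = 3.375L.
Substituting into q = 60: 5·L^(2/3)·(3.375L)^(1/3) = 60.
Solving, L = 8 and M = 27.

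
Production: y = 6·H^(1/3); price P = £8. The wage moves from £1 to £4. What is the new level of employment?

H* = 8

From P·MP_H = w with MP_H = 2·H^(-2/3), the labor demand is H(w) = (16/w)^(3/2).
At w = 1: H = 64. At w = 4: H = 8.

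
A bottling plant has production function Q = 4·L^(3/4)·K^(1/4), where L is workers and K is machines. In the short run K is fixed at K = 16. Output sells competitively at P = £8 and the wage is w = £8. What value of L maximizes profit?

L* = 1296

With K = 16, MP_L = (3/4)·4·L^(-1/4)·16^(1/4) = 6·L^(-1/4).
Profit maximization for a price taker requires P·MP_L = w: 8·6·L^(-1/4) = 8.
So L^(-1/4) = 1/6, which gives L = 1296.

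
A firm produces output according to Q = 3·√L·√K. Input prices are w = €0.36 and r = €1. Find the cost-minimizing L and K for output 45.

Cost minimization requires the marginal rate of technical substitution to equal the input-price ratio: MP_L/MP_K = w/r.
Here MP_L/MP_K = (1/2)·(K/L)/(1/2) = (K/L). Setting this equal to 0.36/1 = 0.36 gives K = 0.36L.
Substituting into Q = 45: 3·L^(1/2)·(0.36L)^(1/2) = 45.
Solving, L = 25 and K = 9.

L* = 25, K* = 9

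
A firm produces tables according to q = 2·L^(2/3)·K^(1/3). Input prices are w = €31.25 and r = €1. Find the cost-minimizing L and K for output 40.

Cost minimization requires the marginal rate of technical substitution to equal the input-price ratio: MP_L/MP_K = w/r.
Here MP_L/MP_K = (2/3)·(K/L)/(1/3) = 2·(K/L). Setting this equal to 31.25/1 = 31.25 gives K = 15.625L.
Substituting into q = 40: 2·L^(2/3)·(15.625L)^(1/3) = 40.
Solving, L = 8 and K = 125.

L* = 8, K* = 125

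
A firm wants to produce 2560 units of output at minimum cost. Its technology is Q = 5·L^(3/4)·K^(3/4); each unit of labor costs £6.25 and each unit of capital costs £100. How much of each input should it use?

Cost minimization requires the marginal rate of technical substitution to equal the input-price ratio: MP_L/MP_K = w/r.
Here MP_L/MP_K = (3/4)·(K/L)/(3/4) = (K/L). Setting this equal to 6.25/100 = 0.0625 gives K = 0.0625L.
Substituting into Q = 2560: 5·L^(3/4)·(0.0625L)^(3/4) = 2560.
Solving, L = 256 and K = 16.

L* = 256, K* = 16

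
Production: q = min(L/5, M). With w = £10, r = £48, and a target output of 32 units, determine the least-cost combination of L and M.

L* = 160, M* = 32

With a fixed-proportions technology, the cost-minimizing bundle uses no slack in either input: L/5 = M = q.
So L = 5·32 = 160 and M = 32.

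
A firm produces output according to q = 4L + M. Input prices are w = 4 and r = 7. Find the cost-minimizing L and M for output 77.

The inputs are perfect substitutes, so the firm uses whichever has the lower cost per unit of output.
Cost per unit of output via L is 1; via M it is 7. L is cheaper.
Producing q = 77 with L alone: L = 19.25, M = 0.

L* = 19.25, M* = 0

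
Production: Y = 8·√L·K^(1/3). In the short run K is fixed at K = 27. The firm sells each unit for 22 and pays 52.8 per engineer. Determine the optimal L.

With K = 27, MP_L = (1/2)·8·L^(-1/2)·27^(1/3) = 12·L^(-1/2).
Profit maximization for a price taker requires P·MP_L = w: 22·12·L^(-1/2) = 52.8.
So L^(-1/2) = 0.2, which gives L = 25.

L* = 25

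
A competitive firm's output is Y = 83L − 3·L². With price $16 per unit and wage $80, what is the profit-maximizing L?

L* = 13

The marginal product of L is MP_L = 83 − 6L.
A price-taking firm hires until the value of the marginal product equals the wage: P·MP_L = w, so 16·(83 − 6L) = 80.
Then 83 − 6L = 5, giving L = 13.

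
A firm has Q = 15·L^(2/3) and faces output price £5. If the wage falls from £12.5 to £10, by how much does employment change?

From P·MP_L = w with MP_L = 10·L^(-1/3), the labor demand is L(w) = (50/w)^(3).
At w = 12.5: L = 64. At w = 10: L = 125.
ΔL = 125 − 64 = 61.

ΔL = 61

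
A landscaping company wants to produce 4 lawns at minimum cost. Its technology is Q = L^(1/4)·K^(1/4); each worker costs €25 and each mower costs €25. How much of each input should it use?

L* = 16, K* = 16

Cost minimization requires the marginal rate of technical substitution to equal the input-price ratio: MP_L/MP_K = w/r.
Here MP_L/MP_K = (1/4)·(K/L)/(1/4) = (K/L). Setting this equal to 25/25 = 1 gives K = L.
Substituting into Q = 4: L^(1/4)·(L)^(1/4) = 4.
Solving, L = 16 and K = 16.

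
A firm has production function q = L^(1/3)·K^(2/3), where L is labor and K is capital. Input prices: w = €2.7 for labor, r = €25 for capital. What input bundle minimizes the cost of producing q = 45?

L* = 125, K* = 27

Cost minimization requires the marginal rate of technical substitution to equal the input-price ratio: MP_L/MP_K = w/r.
Here MP_L/MP_K = (1/3)·(K/L)/(2/3) = 0.5·(K/L). Setting this equal to 2.7/25 = 0.108 gives K = 0.216L.
Substituting into q = 45: L^(1/3)·(0.216L)^(2/3) = 45.
Solving, L = 125 and K = 27.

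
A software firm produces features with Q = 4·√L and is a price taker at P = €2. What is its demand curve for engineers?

MP_L = (1/2)·4·L^(-1/2) = 2·L^(-1/2).
Setting P·MP_L = w: 4·L^(-1/2) = w.
Solving for L: L^(-1/2) = w/4, so L = (4/w)^(2).

L(w) = 16/w²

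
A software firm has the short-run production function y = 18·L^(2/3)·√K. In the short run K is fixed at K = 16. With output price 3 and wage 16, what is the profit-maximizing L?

With K = 16, MP_L = (2/3)·18·L^(-1/3)·16^(1/2) = 48·L^(-1/3).
Profit maximization for a price taker requires P·MP_L = w: 3·48·L^(-1/3) = 16.
So L^(-1/3) = 1/9, which gives L = 729.

L* = 729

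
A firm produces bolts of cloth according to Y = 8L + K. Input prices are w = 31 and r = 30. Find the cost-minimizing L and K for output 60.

The inputs are perfect substitutes, so the firm uses whichever has the lower cost per unit of output.
Cost per unit of output via L is 3.875; via K it is 30. L is cheaper.
Producing Y = 60 with L alone: L = 7.5, K = 0.

L* = 7.5, K* = 0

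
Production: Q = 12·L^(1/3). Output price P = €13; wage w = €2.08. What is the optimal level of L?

MP_L = (1/3)·12·L^(-2/3) = 4·L^(-2/3).
Profit maximization for a price taker requires P·MP_L = w: 13·4·L^(-2/3) = 2.08.
So L^(-2/3) = 0.04, which gives L = 125.

L* = 125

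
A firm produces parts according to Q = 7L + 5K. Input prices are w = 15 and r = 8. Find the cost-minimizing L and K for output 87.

The inputs are perfect substitutes, so the firm uses whichever has the lower cost per unit of output.
Cost per unit of output via L is w/7 = 15/7; via K it is r/5 = 1.6. K is cheaper.
Producing Q = 87 with K alone: L = 0, K = 17.4.

L* = 0, K* = 17.4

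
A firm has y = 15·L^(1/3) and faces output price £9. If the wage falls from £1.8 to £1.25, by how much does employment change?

From P·MP_L = w with MP_L = 5·L^(-2/3), the labor demand is L(w) = (45/w)^(3/2).
At w = 1.8: L = 125. At w = 1.25: L = 216.
ΔL = 216 − 125 = 91.

ΔL = 91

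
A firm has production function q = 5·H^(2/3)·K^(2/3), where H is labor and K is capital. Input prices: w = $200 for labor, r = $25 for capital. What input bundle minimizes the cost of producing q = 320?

H* = 8, K* = 64

Cost minimization requires the marginal rate of technical substitution to equal the input-price ratio: MP_H/MP_K = w/r.
Here MP_H/MP_K = (2/3)·(K/H)/(2/3) = (K/H). Setting this equal to 200/25 = 8 gives K = 8H.
Substituting into q = 320: 5·H^(2/3)·(8H)^(2/3) = 320.
Solving, H = 8 and K = 64.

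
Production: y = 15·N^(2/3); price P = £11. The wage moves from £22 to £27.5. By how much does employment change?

ΔN = -61

From P·MP_N = w with MP_N = 10·N^(-1/3), the labor demand is N(w) = (110/w)^(3).
At w = 22: N = 125. At w = 27.5: N = 64.
ΔN = 64 − 125 = -61.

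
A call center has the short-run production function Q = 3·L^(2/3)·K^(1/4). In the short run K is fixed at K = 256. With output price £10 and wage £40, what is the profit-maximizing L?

With K = 256, MP_L = (2/3)·3·L^(-1/3)·256^(1/4) = 8·L^(-1/3).
Profit maximization for a price taker requires P·MP_L = w: 10·8·L^(-1/3) = 40.
So L^(-1/3) = 0.5, which gives L = 8.

L* = 8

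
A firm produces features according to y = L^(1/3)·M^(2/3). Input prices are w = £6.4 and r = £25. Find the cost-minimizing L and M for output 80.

L* = 125, M* = 64

Cost minimization requires the marginal rate of technical substitution to equal the input-price ratio: MP_L/MP_M = w/r.
Here MP_L/MP_M = (1/3)·(M/L)/(2/3) = 0.5·(M/L). Setting this equal to 6.4/25 = 0.256 gives M = 0.512L.
Substituting into y = 80: L^(1/3)·(0.512L)^(2/3) = 80.
Solving, L = 125 and M = 64.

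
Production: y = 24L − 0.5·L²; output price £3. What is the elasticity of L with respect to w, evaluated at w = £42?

ε = -1.4

From P·MP_L = w with MP_L = 24 − L, labor demand is L(w) = 24 − w/3.
dL/dw = −1/(3) = -1/3.
At w = 42, L = 10, so ε = (dL/dw)·(w/L) = (-1/3)·(42/10) = -1.4.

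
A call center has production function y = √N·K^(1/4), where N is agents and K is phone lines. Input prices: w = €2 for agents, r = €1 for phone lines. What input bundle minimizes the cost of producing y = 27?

Cost minimization requires the marginal rate of technical substitution to equal the input-price ratio: MP_N/MP_K = w/r.
Here MP_N/MP_K = (1/2)·(K/N)/(1/4) = 2·(K/N). Setting this equal to 2/1 = 2 gives K = N.
Substituting into y = 27: N^(1/2)·(N)^(1/4) = 27.
Solving, N = 81 and K = 81.

N* = 81, K* = 81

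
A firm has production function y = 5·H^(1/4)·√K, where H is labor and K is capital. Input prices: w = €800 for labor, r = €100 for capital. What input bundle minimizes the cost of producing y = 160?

H* = 16, K* = 256

Cost minimization requires the marginal rate of technical substitution to equal the input-price ratio: MP_H/MP_K = w/r.
Here MP_H/MP_K = (1/4)·(K/H)/(1/2) = 0.5·(K/H). Setting this equal to 800/100 = 8 gives K = 16H.
Substituting into y = 160: 5·H^(1/4)·(16H)^(1/2) = 160.
Solving, H = 16 and K = 256.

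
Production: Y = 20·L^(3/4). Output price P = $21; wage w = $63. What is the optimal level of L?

MP_L = (3/4)·20·L^(-1/4) = 15·L^(-1/4).
Profit maximization for a price taker requires P·MP_L = w: 21·15·L^(-1/4) = 63.
So L^(-1/4) = 0.2, which gives L = 625.

L* = 625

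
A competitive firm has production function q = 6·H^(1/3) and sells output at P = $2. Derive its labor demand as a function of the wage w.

MP_H = (1/3)·6·H^(-2/3) = 2·H^(-2/3).
Setting P·MP_H = w: 4·H^(-2/3) = w.
Solving for H: H^(-2/3) = w/4, so H = (4/w)^(3/2).

H(w) = (4/w)^(3/2)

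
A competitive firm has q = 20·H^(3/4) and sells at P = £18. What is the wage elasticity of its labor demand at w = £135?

ε = -4

MP_H = (3/4)·20·H^(-1/4), so P·MP_H = w gives 270·H^(-1/4) = w.
Solving, H(w) = (270/w)^(4). This is a constant-elasticity form: H ∝ w^(−4), so ε = −4.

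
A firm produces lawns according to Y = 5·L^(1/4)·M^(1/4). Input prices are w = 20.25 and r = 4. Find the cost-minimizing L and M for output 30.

L* = 16, M* = 81

Cost minimization requires the marginal rate of technical substitution to equal the input-price ratio: MP_L/MP_M = w/r.
Here MP_L/MP_M = (1/4)·(M/L)/(1/4) = (M/L). Setting this equal to 20.25/4 = 5.0625 gives M = 5.0625L.
Substituting into Y = 30: 5·L^(1/4)·(5.0625L)^(1/4) = 30.
Solving, L = 16 and M = 81.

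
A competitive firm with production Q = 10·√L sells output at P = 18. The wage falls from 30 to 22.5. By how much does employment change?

From P·MP_L = w with MP_L = 5·L^(-1/2), the labor demand is L(w) = (90/w)^(2).
At w = 30: L = 9. At w = 22.5: L = 16.
ΔL = 16 − 9 = 7.

ΔL = 7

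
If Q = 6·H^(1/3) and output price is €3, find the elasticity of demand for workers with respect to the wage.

ε = -1.5

MP_H = (1/3)·6·H^(-2/3), so P·MP_H = w gives 6·H^(-2/3) = w.
Solving, H(w) = (6/w)^(3/2). This is a constant-elasticity form: H ∝ w^(−3/2), so ε = −3/2.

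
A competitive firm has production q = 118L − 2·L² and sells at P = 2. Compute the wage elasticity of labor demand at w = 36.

ε = -0.18

From P·MP_L = w with MP_L = 118 − 4L, labor demand is L(w) = (118 − w/2)/4.
dL/dw = −1/(8) = -0.125.
At w = 36, L = 25, so ε = (dL/dw)·(w/L) = (-0.125)·(36/25) = -0.18.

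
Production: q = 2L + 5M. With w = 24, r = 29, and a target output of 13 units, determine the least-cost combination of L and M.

L* = 0, M* = 2.6

The inputs are perfect substitutes, so the firm uses whichever has the lower cost per unit of output.
Cost per unit of output via L is w/2 = 12; via M it is r/5 = 5.8. M is cheaper.
Producing q = 13 with M alone: L = 0, M = 2.6.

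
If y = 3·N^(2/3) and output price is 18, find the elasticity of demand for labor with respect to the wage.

MP_N = (2/3)·3·N^(-1/3), so P·MP_N = w gives 36·N^(-1/3) = w.
Solving, N(w) = (36/w)^(3). This is a constant-elasticity form: N ∝ w^(−3), so ε = −3.

ε = -3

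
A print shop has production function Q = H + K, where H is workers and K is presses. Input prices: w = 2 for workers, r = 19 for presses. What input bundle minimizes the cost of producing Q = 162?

The inputs are perfect substitutes, so the firm uses whichever has the lower cost per unit of output.
Cost per unit of output via H is 2; via K it is 19. H is cheaper.
Producing Q = 162 with H alone: H = 162, K = 0.

H* = 162, K* = 0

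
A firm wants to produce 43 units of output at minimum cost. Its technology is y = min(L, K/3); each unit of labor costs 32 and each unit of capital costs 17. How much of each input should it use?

L* = 43, K* = 129

With a fixed-proportions technology, the cost-minimizing bundle uses no slack in either input: L = K/3 = y.
So L = 43 and K = 3·43 = 129.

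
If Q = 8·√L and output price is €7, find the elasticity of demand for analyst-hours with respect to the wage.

MP_L = (1/2)·8·L^(-1/2), so P·MP_L = w gives 28·L^(-1/2) = w.
Solving, L(w) = (28/w)^(2). This is a constant-elasticity form: L ∝ w^(−2), so ε = −2.

ε = -2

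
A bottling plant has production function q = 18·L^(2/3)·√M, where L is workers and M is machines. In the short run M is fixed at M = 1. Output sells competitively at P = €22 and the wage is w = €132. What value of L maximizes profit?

L* = 8

With M = 1, MP_L = (2/3)·18·L^(-1/3)·1^(1/2) = 12·L^(-1/3).
Profit maximization for a price taker requires P·MP_L = w: 22·12·L^(-1/3) = 132.
So L^(-1/3) = 0.5, which gives L = 8.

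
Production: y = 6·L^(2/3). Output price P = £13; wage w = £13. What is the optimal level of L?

MP_L = (2/3)·6·L^(-1/3) = 4·L^(-1/3).
Profit maximization for a price taker requires P·MP_L = w: 13·4·L^(-1/3) = 13.
So L^(-1/3) = 0.25, which gives L = 64.

L* = 64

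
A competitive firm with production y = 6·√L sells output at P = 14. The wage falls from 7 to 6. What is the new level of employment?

L* = 49

From P·MP_L = w with MP_L = 3·L^(-1/2), the labor demand is L(w) = (42/w)^(2).
At w = 7: L = 36. At w = 6: L = 49.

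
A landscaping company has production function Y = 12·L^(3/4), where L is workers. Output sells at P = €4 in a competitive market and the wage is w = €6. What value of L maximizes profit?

MP_L = (3/4)·12·L^(-1/4) = 9·L^(-1/4).
Profit maximization for a price taker requires P·MP_L = w: 4·9·L^(-1/4) = 6.
So L^(-1/4) = 1/6, which gives L = 1296.

L* = 1296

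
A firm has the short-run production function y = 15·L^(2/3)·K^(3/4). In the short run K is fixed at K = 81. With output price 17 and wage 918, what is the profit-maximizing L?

L* = 125

With K = 81, MP_L = (2/3)·15·L^(-1/3)·81^(3/4) = 270·L^(-1/3).
Profit maximization for a price taker requires P·MP_L = w: 17·270·L^(-1/3) = 918.
So L^(-1/3) = 0.2, which gives L = 125.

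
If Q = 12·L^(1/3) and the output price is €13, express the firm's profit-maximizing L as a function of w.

MP_L = (1/3)·12·L^(-2/3) = 4·L^(-2/3).
Setting P·MP_L = w: 52·L^(-2/3) = w.
Solving for L: L^(-2/3) = w/52, so L = (52/w)^(3/2).

L(w) = (52/w)^(3/2)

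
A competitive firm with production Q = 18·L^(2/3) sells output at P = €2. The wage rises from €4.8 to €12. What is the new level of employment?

L* = 8

From P·MP_L = w with MP_L = 12·L^(-1/3), the labor demand is L(w) = (24/w)^(3).
At w = 4.8: L = 125. At w = 12: L = 8.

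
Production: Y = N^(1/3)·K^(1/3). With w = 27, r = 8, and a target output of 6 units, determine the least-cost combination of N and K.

Cost minimization requires the marginal rate of technical substitution to equal the input-price ratio: MP_N/MP_K = w/r.
Here MP_N/MP_K = (1/3)·(K/N)/(1/3) = (K/N). Setting this equal to 27/8 = 3.375 gives K = 3.375N.
Substituting into Y = 6: N^(1/3)·(3.375N)^(1/3) = 6.
Solving, N = 8 and K = 27.

N* = 8, K* = 27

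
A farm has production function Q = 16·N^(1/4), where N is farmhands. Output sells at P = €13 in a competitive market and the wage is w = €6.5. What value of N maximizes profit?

MP_N = (1/4)·16·N^(-3/4) = 4·N^(-3/4).
Profit maximization for a price taker requires P·MP_N = w: 13·4·N^(-3/4) = 6.5.
So N^(-3/4) = 0.125, which gives N = 16.

N* = 16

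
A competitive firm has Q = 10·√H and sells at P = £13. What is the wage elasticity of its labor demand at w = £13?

ε = -2

MP_H = (1/2)·10·H^(-1/2), so P·MP_H = w gives 65·H^(-1/2) = w.
Solving, H(w) = (65/w)^(2). This is a constant-elasticity form: H ∝ w^(−2), so ε = −2.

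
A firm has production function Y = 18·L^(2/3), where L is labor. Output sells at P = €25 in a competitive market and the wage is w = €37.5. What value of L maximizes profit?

MP_L = (2/3)·18·L^(-1/3) = 12·L^(-1/3).
Profit maximization for a price taker requires P·MP_L = w: 25·12·L^(-1/3) = 37.5.
So L^(-1/3) = 0.125, which gives L = 512.

L* = 512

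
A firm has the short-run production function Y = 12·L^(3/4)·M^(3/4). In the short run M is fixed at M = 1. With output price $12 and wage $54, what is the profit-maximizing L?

With M = 1, MP_L = (3/4)·12·L^(-1/4)·1^(3/4) = 9·L^(-1/4).
Profit maximization for a price taker requires P·MP_L = w: 12·9·L^(-1/4) = 54.
So L^(-1/4) = 0.5, which gives L = 16.

L* = 16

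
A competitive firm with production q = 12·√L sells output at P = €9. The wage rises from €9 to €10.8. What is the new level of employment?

L* = 25

From P·MP_L = w with MP_L = 6·L^(-1/2), the labor demand is L(w) = (54/w)^(2).
At w = 9: L = 36. At w = 10.8: L = 25.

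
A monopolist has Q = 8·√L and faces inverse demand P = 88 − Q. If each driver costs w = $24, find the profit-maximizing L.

L* = 16

Marginal revenue from the inverse demand is MR = 88 − 2Q.
The marginal product is MP_L = 4·L^(-1/2).
A monopolist hires until marginal revenue product equals the wage: MR·MP_L = w.
At L, Q = 8·√L. Substituting and solving: (88 − 16·√L)·4·L^(-1/2) = 24 gives L = 16.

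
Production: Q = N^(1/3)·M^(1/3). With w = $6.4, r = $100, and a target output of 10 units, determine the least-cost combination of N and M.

Cost minimization requires the marginal rate of technical substitution to equal the input-price ratio: MP_N/MP_M = w/r.
Here MP_N/MP_M = (1/3)·(M/N)/(1/3) = (M/N). Setting this equal to 6.4/100 = 0.064 gives M = 0.064N.
Substituting into Q = 10: N^(1/3)·(0.064N)^(1/3) = 10.
Solving, N = 125 and M = 8.

N* = 125, M* = 8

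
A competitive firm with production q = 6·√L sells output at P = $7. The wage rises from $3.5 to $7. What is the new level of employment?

From P·MP_L = w with MP_L = 3·L^(-1/2), the labor demand is L(w) = (21/w)^(2).
At w = 3.5: L = 36. At w = 7: L = 9.

L* = 9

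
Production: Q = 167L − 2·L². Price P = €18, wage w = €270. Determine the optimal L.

The marginal product of L is MP_L = 167 − 4L.
A price-taking firm hires until the value of the marginal product equals the wage: P·MP_L = w, so 18·(167 − 4L) = 270.
Then 167 − 4L = 15, giving L = 38.

L* = 38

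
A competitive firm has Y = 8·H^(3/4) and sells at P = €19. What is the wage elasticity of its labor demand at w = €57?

ε = -4

MP_H = (3/4)·8·H^(-1/4), so P·MP_H = w gives 114·H^(-1/4) = w.
Solving, H(w) = (114/w)^(4). This is a constant-elasticity form: H ∝ w^(−4), so ε = −4.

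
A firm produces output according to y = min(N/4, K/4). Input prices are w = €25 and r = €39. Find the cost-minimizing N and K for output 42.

N* = 168, K* = 168

With a fixed-proportions technology, the cost-minimizing bundle uses no slack in either input: N/4 = K/4 = y.
So N = 4·42 = 168 and K = 4·42 = 168.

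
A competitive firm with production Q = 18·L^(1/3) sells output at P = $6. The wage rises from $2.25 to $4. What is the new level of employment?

From P·MP_L = w with MP_L = 6·L^(-2/3), the labor demand is L(w) = (36/w)^(3/2).
At w = 2.25: L = 64. At w = 4: L = 27.

L* = 27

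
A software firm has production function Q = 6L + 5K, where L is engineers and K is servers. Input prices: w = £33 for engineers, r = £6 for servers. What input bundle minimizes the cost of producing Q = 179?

The inputs are perfect substitutes, so the firm uses whichever has the lower cost per unit of output.
Cost per unit of output via L is w/6 = 5.5; via K it is r/5 = 1.2. K is cheaper.
Producing Q = 179 with K alone: L = 0, K = 35.8.

L* = 0, K* = 35.8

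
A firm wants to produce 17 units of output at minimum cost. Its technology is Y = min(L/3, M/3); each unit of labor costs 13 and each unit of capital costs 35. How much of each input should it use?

L* = 51, M* = 51

With a fixed-proportions technology, the cost-minimizing bundle uses no slack in either input: L/3 = M/3 = Y.
So L = 3·17 = 51 and M = 3·17 = 51.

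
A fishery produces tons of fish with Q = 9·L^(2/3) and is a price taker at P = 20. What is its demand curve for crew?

L(w) = 1728000/w³

MP_L = (2/3)·9·L^(-1/3) = 6·L^(-1/3).
Setting P·MP_L = w: 120·L^(-1/3) = w.
Solving for L: L^(-1/3) = w/120, so L = (120/w)^(3).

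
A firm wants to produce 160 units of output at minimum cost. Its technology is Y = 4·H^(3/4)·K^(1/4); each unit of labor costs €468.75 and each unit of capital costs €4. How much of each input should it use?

Cost minimization requires the marginal rate of technical substitution to equal the input-price ratio: MP_H/MP_K = w/r.
Here MP_H/MP_K = (3/4)·(K/H)/(1/4) = 3·(K/H). Setting this equal to 468.75/4 = 117.1875 gives K = 39.0625H.
Substituting into Y = 160: 4·H^(3/4)·(39.0625H)^(1/4) = 160.
Solving, H = 16 and K = 625.

H* = 16, K* = 625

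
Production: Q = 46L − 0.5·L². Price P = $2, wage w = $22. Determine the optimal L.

L* = 35

The marginal product of L is MP_L = 46 − L.
A price-taking firm hires until the value of the marginal product equals the wage: P·MP_L = w, so 2·(46 − L) = 22.
Then 46 − L = 11, giving L = 35.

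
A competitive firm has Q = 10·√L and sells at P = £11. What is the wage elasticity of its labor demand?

ε = -2

MP_L = (1/2)·10·L^(-1/2), so P·MP_L = w gives 55·L^(-1/2) = w.
Solving, L(w) = (55/w)^(2). This is a constant-elasticity form: L ∝ w^(−2), so ε = −2.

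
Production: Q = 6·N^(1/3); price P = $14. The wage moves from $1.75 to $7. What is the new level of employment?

N* = 8

From P·MP_N = w with MP_N = 2·N^(-2/3), the labor demand is N(w) = (28/w)^(3/2).
At w = 1.75: N = 64. At w = 7: N = 8.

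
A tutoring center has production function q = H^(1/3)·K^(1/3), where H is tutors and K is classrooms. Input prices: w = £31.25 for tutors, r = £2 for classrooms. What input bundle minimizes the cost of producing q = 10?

H* = 8, K* = 125

Cost minimization requires the marginal rate of technical substitution to equal the input-price ratio: MP_H/MP_K = w/r.
Here MP_H/MP_K = (1/3)·(K/H)/(1/3) = (K/H). Setting this equal to 31.25/2 = 15.625 gives K = 15.625H.
Substituting into q = 10: H^(1/3)·(15.625H)^(1/3) = 10.
Solving, H = 8 and K = 125.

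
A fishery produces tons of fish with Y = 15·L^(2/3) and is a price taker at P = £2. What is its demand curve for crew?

L(w) = 8000/w³

MP_L = (2/3)·15·L^(-1/3) = 10·L^(-1/3).
Setting P·MP_L = w: 20·L^(-1/3) = w.
Solving for L: L^(-1/3) = w/20, so L = (20/w)^(3).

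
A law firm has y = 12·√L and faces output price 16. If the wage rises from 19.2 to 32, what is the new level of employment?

From P·MP_L = w with MP_L = 6·L^(-1/2), the labor demand is L(w) = (96/w)^(2).
At w = 19.2: L = 25. At w = 32: L = 9.

L* = 9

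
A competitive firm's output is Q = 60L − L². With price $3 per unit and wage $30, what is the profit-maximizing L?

The marginal product of L is MP_L = 60 − 2L.
A price-taking firm hires until the value of the marginal product equals the wage: P·MP_L = w, so 3·(60 − 2L) = 30.
Then 60 − 2L = 10, giving L = 25.

L* = 25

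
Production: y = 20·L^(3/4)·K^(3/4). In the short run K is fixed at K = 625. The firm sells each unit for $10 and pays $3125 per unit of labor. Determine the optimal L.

L* = 1296

With K = 625, MP_L = (3/4)·20·L^(-1/4)·625^(3/4) = 1875·L^(-1/4).
Profit maximization for a price taker requires P·MP_L = w: 10·1875·L^(-1/4) = 3125.
So L^(-1/4) = 1/6, which gives L = 1296.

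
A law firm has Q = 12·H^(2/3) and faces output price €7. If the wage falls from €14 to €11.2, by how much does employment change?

From P·MP_H = w with MP_H = 8·H^(-1/3), the labor demand is H(w) = (56/w)^(3).
At w = 14: H = 64. At w = 11.2: H = 125.
ΔH = 125 − 64 = 61.

ΔH = 61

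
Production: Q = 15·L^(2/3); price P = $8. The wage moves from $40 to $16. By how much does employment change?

From P·MP_L = w with MP_L = 10·L^(-1/3), the labor demand is L(w) = (80/w)^(3).
At w = 40: L = 8. At w = 16: L = 125.
ΔL = 125 − 8 = 117.

ΔL = 117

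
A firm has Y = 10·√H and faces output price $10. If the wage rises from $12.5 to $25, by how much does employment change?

From P·MP_H = w with MP_H = 5·H^(-1/2), the labor demand is H(w) = (50/w)^(2).
At w = 12.5: H = 16. At w = 25: H = 4.
ΔH = 4 − 16 = -12.

ΔH = -12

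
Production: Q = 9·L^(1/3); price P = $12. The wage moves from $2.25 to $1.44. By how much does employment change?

From P·MP_L = w with MP_L = 3·L^(-2/3), the labor demand is L(w) = (36/w)^(3/2).
At w = 2.25: L = 64. At w = 1.44: L = 125.
ΔL = 125 − 64 = 61.

ΔL = 61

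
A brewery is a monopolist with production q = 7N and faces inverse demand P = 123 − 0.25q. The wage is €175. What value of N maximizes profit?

N* = 28

Marginal revenue from the inverse demand is MR = 123 − 0.5q.
The marginal product is MP_N = 7.
A monopolist hires until marginal revenue product equals the wage: MR·MP_N = w.
(123 − 3.5N)·7 = 175, so N = 28.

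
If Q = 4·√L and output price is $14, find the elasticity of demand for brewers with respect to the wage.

ε = -2

MP_L = (1/2)·4·L^(-1/2), so P·MP_L = w gives 28·L^(-1/2) = w.
Solving, L(w) = (28/w)^(2). This is a constant-elasticity form: L ∝ w^(−2), so ε = −2.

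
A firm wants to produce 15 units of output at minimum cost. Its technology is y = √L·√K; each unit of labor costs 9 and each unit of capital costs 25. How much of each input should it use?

Cost minimization requires the marginal rate of technical substitution to equal the input-price ratio: MP_L/MP_K = w/r.
Here MP_L/MP_K = (1/2)·(K/L)/(1/2) = (K/L). Setting this equal to 9/25 = 0.36 gives K = 0.36L.
Substituting into y = 15: L^(1/2)·(0.36L)^(1/2) = 15.
Solving, L = 25 and K = 9.

L* = 25, K* = 9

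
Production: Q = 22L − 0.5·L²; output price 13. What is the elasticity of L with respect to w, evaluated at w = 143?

From P·MP_L = w with MP_L = 22 − L, labor demand is L(w) = 22 − w/13.
dL/dw = −1/(13) = -1/13.
At w = 143, L = 11, so ε = (dL/dw)·(w/L) = (-1/13)·(143/11) = -1.

ε = -1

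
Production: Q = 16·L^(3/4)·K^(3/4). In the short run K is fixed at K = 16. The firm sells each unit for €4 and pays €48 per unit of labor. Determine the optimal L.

L* = 4096

With K = 16, MP_L = (3/4)·16·L^(-1/4)·16^(3/4) = 96·L^(-1/4).
Profit maximization for a price taker requires P·MP_L = w: 4·96·L^(-1/4) = 48.
So L^(-1/4) = 0.125, which gives L = 4096.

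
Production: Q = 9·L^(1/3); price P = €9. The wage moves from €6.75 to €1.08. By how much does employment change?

From P·MP_L = w with MP_L = 3·L^(-2/3), the labor demand is L(w) = (27/w)^(3/2).
At w = 6.75: L = 8. At w = 1.08: L = 125.
ΔL = 125 − 8 = 117.

ΔL = 117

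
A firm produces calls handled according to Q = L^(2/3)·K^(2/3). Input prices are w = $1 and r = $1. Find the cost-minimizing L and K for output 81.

L* = 27, K* = 27

Cost minimization requires the marginal rate of technical substitution to equal the input-price ratio: MP_L/MP_K = w/r.
Here MP_L/MP_K = (2/3)·(K/L)/(2/3) = (K/L). Setting this equal to 1/1 = 1 gives K = L.
Substituting into Q = 81: L^(2/3)·(L)^(2/3) = 81.
Solving, L = 27 and K = 27.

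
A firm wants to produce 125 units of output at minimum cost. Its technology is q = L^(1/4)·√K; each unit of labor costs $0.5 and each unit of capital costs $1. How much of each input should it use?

L* = 625, K* = 625

Cost minimization requires the marginal rate of technical substitution to equal the input-price ratio: MP_L/MP_K = w/r.
Here MP_L/MP_K = (1/4)·(K/L)/(1/2) = 0.5·(K/L). Setting this equal to 0.5/1 = 0.5 gives K = L.
Substituting into q = 125: L^(1/4)·(L)^(1/2) = 125.
Solving, L = 625 and K = 625.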